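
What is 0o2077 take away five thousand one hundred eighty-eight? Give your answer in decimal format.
Convert 0o2077 (octal) → 2×512 + 7×8 + 7 = 1087 (decimal)
Convert five thousand one hundred eighty-eight (English words) → 5×1000 + 1×100 + 88 = 5188 (decimal)
Compute 1087 - 5188 = -4101
-4101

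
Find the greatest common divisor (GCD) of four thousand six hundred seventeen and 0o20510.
Convert four thousand six hundred seventeen (English words) → 4×1000 + 6×100 + 17 = 4617 (decimal)
Convert 0o20510 (octal) → 2×4096 + 5×64 + 1×8 = 8520 (decimal)
Compute gcd(4617, 8520) = 3
3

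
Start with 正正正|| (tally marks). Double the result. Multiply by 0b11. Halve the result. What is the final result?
Convert 正正正|| (tally marks) → 5 + 5 + 5 + 2 = 17 (decimal)
Start: 17
17 × 2 = 34
Convert 0b11 (binary) → 2 + 1 = 3 (decimal)
34 × 3 = 102
102 ÷ 2 = 51
51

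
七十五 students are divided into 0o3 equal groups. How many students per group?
Convert 七十五 (Chinese numeral) → 7×10 + 5 = 75 (decimal)
Convert 0o3 (octal) → 3 (decimal)
Compute 75 ÷ 3 = 25
25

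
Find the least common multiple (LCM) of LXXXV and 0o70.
Convert LXXXV (Roman numeral) → 50 + 10 + 10 + 10 + 5 = 85 (decimal)
Convert 0o70 (octal) → 7×8 = 56 (decimal)
Compute lcm(85, 56) = 4760
4760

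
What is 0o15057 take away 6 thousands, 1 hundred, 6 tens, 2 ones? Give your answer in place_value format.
Convert 0o15057 (octal) → 1×4096 + 5×512 + 5×8 + 7 = 6703 (decimal)
Convert 6 thousands, 1 hundred, 6 tens, 2 ones (place-value notation) → 6×1000 + 1×100 + 6×10 + 2 = 6162 (decimal)
Compute 6703 - 6162 = 541
Convert 541 (decimal) → 541 = 5×100 + 4×10 + 1 → 5 hundreds, 4 tens, 1 one (place-value notation)
5 hundreds, 4 tens, 1 one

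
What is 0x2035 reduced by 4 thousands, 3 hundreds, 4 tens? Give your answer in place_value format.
Convert 0x2035 (hexadecimal) → 2×4096 + 3×16 + 5 = 8245 (decimal)
Convert 4 thousands, 3 hundreds, 4 tens (place-value notation) → 4×1000 + 3×100 + 4×10 = 4340 (decimal)
Compute 8245 - 4340 = 3905
Convert 3905 (decimal) → 3905 = 3×1000 + 9×100 + 5 → 3 thousands, 9 hundreds, 5 ones (place-value notation)
3 thousands, 9 hundreds, 5 ones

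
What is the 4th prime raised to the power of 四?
Convert the 4th prime (prime index) → 7 (decimal)
Convert 四 (Chinese numeral) → 4 (decimal)
Compute 7 ^ 4 = 2401
2401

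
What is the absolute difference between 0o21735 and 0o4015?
Convert 0o21735 (octal) → 2×4096 + 1×512 + 7×64 + 3×8 + 5 = 9181 (decimal)
Convert 0o4015 (octal) → 4×512 + 1×8 + 5 = 2061 (decimal)
Compute |9181 - 2061| = 7120
7120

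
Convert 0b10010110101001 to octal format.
Convert 0b10010110101001 (binary) → 8192 + 1024 + 256 + 128 + 32 + 8 + 1 = 9641 (decimal)
Convert 9641 (decimal) → 9641 = 2×4096 + 2×512 + 6×64 + 5×8 + 1 → 0o22651 (octal)
0o22651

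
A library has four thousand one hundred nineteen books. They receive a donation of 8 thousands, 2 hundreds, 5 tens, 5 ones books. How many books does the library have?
Convert four thousand one hundred nineteen (English words) → 4×1000 + 1×100 + 19 = 4119 (decimal)
Convert 8 thousands, 2 hundreds, 5 tens, 5 ones (place-value notation) → 8×1000 + 2×100 + 5×10 + 5 = 8255 (decimal)
Compute 4119 + 8255 = 12374
12374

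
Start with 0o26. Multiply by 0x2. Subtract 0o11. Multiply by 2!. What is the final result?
Convert 0o26 (octal) → 2×8 + 6 = 22 (decimal)
Start: 22
Convert 0x2 (hexadecimal) → 2 (decimal)
22 × 2 = 44
Convert 0o11 (octal) → 1×8 + 1 = 9 (decimal)
44 - 9 = 35
Convert 2! (factorial) → 2 (decimal)
35 × 2 = 70
70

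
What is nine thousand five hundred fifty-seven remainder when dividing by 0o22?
Convert nine thousand five hundred fifty-seven (English words) → 9×1000 + 5×100 + 57 = 9557 (decimal)
Convert 0o22 (octal) → 2×8 + 2 = 18 (decimal)
Compute 9557 mod 18 = 17
17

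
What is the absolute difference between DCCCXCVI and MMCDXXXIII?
Convert DCCCXCVI (Roman numeral) → 500 + 100 + 100 + 100 + 90 + 5 + 1 = 896 (decimal)
Convert MMCDXXXIII (Roman numeral) → 1000 + 1000 + 400 + 10 + 10 + 10 + 1 + 1 + 1 = 2433 (decimal)
Compute |896 - 2433| = 1537
1537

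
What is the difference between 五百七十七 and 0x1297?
Convert 五百七十七 (Chinese numeral) → 5×100 + 7×10 + 7 = 577 (decimal)
Convert 0x1297 (hexadecimal) → 1×4096 + 2×256 + 9×16 + 7 = 4759 (decimal)
Difference: |577 - 4759| = 4182
4182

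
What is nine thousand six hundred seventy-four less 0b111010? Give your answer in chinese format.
Convert nine thousand six hundred seventy-four (English words) → 9×1000 + 6×100 + 74 = 9674 (decimal)
Convert 0b111010 (binary) → 32 + 16 + 8 + 2 = 58 (decimal)
Compute 9674 - 58 = 9616
Convert 9616 (decimal) → 9616 = 9×1000 + 6×100 + 1×10 + 6 → 九千六百一十六 (Chinese numeral)
九千六百一十六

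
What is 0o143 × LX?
Convert 0o143 (octal) → 1×64 + 4×8 + 3 = 99 (decimal)
Convert LX (Roman numeral) → 50 + 10 = 60 (decimal)
Compute 99 × 60 = 5940
5940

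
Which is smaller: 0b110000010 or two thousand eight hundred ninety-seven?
Convert 0b110000010 (binary) → 256 + 128 + 2 = 386 (decimal)
Convert two thousand eight hundred ninety-seven (English words) → 2×1000 + 8×100 + 97 = 2897 (decimal)
Compare 386 vs 2897: smaller = 386
386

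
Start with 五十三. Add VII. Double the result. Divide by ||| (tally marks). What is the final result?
Convert 五十三 (Chinese numeral) → 5×10 + 3 = 53 (decimal)
Start: 53
Convert VII (Roman numeral) → 5 + 1 + 1 = 7 (decimal)
53 + 7 = 60
60 × 2 = 120
Convert ||| (tally marks) → 3 (decimal)
120 ÷ 3 = 40
40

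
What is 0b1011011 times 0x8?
Convert 0b1011011 (binary) → 64 + 16 + 8 + 2 + 1 = 91 (decimal)
Convert 0x8 (hexadecimal) → 8 (decimal)
Compute 91 × 8 = 728
728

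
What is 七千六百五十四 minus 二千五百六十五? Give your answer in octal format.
Convert 七千六百五十四 (Chinese numeral) → 7×1000 + 6×100 + 5×10 + 4 = 7654 (decimal)
Convert 二千五百六十五 (Chinese numeral) → 2×1000 + 5×100 + 6×10 + 5 = 2565 (decimal)
Compute 7654 - 2565 = 5089
Convert 5089 (decimal) → 5089 = 1×4096 + 1×512 + 7×64 + 4×8 + 1 → 0o11741 (octal)
0o11741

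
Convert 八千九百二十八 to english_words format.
Convert 八千九百二十八 (Chinese numeral) → 8×1000 + 9×100 + 2×10 + 8 = 8928 (decimal)
Convert 8928 (decimal) → 8928 = 8×1000 + 9×100 + 28 → eight thousand nine hundred twenty-eight (English words)
eight thousand nine hundred twenty-eight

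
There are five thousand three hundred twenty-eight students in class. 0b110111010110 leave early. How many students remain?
Convert five thousand three hundred twenty-eight (English words) → 5×1000 + 3×100 + 28 = 5328 (decimal)
Convert 0b110111010110 (binary) → 2048 + 1024 + 256 + 128 + 64 + 16 + 4 + 2 = 3542 (decimal)
Compute 5328 - 3542 = 1786
1786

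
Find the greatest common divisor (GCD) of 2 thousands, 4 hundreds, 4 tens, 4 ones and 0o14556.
Convert 2 thousands, 4 hundreds, 4 tens, 4 ones (place-value notation) → 2×1000 + 4×100 + 4×10 + 4 = 2444 (decimal)
Convert 0o14556 (octal) → 1×4096 + 4×512 + 5×64 + 5×8 + 6 = 6510 (decimal)
Compute gcd(2444, 6510) = 2
2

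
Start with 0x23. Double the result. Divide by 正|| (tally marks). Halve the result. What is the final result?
Convert 0x23 (hexadecimal) → 2×16 + 3 = 35 (decimal)
Start: 35
35 × 2 = 70
Convert 正|| (tally marks) → 5 + 2 = 7 (decimal)
70 ÷ 7 = 10
10 ÷ 2 = 5
5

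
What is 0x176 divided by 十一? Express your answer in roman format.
Convert 0x176 (hexadecimal) → 1×256 + 7×16 + 6 = 374 (decimal)
Convert 十一 (Chinese numeral) → 1×10 + 1 = 11 (decimal)
Compute 374 ÷ 11 = 34
Convert 34 (decimal) → 34 = 10 + 10 + 10 + 4 → XXXIV (Roman numeral)
XXXIV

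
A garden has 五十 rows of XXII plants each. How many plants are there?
Convert XXII (Roman numeral) → 10 + 10 + 1 + 1 = 22 (decimal)
Convert 五十 (Chinese numeral) → 5×10 = 50 (decimal)
Compute 22 × 50 = 1100
1100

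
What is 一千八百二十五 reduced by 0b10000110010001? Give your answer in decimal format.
Convert 一千八百二十五 (Chinese numeral) → 1×1000 + 8×100 + 2×10 + 5 = 1825 (decimal)
Convert 0b10000110010001 (binary) → 8192 + 256 + 128 + 16 + 1 = 8593 (decimal)
Compute 1825 - 8593 = -6768
-6768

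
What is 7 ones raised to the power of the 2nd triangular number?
Convert 7 ones (place-value notation) → 7 (decimal)
Convert the 2nd triangular number (triangular index) → 2×3/2 = 3 (decimal)
Compute 7 ^ 3 = 343
343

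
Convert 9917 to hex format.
Convert 9917 (decimal) → 9917 = 2×4096 + 6×256 + 11×16 + 13 → 0x26BD (hexadecimal)
0x26BD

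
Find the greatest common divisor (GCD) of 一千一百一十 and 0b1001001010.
Convert 一千一百一十 (Chinese numeral) → 1×1000 + 1×100 + 1×10 = 1110 (decimal)
Convert 0b1001001010 (binary) → 512 + 64 + 8 + 2 = 586 (decimal)
Compute gcd(1110, 586) = 2
2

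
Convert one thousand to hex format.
Convert one thousand (English words) → 1×1000 = 1000 (decimal)
Convert 1000 (decimal) → 1000 = 3×256 + 14×16 + 8 → 0x3E8 (hexadecimal)
0x3E8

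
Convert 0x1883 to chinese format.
Convert 0x1883 (hexadecimal) → 1×4096 + 8×256 + 8×16 + 3 = 6275 (decimal)
Convert 6275 (decimal) → 6275 = 6×1000 + 2×100 + 7×10 + 5 → 六千二百七十五 (Chinese numeral)
六千二百七十五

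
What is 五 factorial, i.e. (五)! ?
Convert 五 (Chinese numeral) → 5 (decimal)
Compute 5! = 120
120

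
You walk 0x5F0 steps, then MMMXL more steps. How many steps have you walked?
Convert 0x5F0 (hexadecimal) → 5×256 + 15×16 = 1520 (decimal)
Convert MMMXL (Roman numeral) → 1000 + 1000 + 1000 + 40 = 3040 (decimal)
Compute 1520 + 3040 = 4560
4560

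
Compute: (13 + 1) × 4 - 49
Parentheses first: 13 + 1 = 14
Multiply: 14 × 4 = 56
Subtract: 56 - 49 = 7
7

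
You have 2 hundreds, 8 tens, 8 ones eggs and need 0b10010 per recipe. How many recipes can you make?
Convert 2 hundreds, 8 tens, 8 ones (place-value notation) → 2×100 + 8×10 + 8 = 288 (decimal)
Convert 0b10010 (binary) → 16 + 2 = 18 (decimal)
Compute 288 ÷ 18 = 16
16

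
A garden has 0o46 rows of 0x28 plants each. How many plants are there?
Convert 0x28 (hexadecimal) → 2×16 + 8 = 40 (decimal)
Convert 0o46 (octal) → 4×8 + 6 = 38 (decimal)
Compute 40 × 38 = 1520
1520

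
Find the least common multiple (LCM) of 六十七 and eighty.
Convert 六十七 (Chinese numeral) → 6×10 + 7 = 67 (decimal)
Convert eighty (English words) → 80 (decimal)
Compute lcm(67, 80) = 5360
5360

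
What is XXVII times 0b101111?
Convert XXVII (Roman numeral) → 10 + 10 + 5 + 1 + 1 = 27 (decimal)
Convert 0b101111 (binary) → 32 + 8 + 4 + 2 + 1 = 47 (decimal)
Compute 27 × 47 = 1269
1269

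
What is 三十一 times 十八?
Convert 三十一 (Chinese numeral) → 3×10 + 1 = 31 (decimal)
Convert 十八 (Chinese numeral) → 1×10 + 8 = 18 (decimal)
Compute 31 × 18 = 558
558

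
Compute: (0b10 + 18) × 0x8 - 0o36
Convert 0b10 (binary) → 2 (decimal)
Convert 0x8 (hexadecimal) → 8 (decimal)
Convert 0o36 (octal) → 3×8 + 6 = 30 (decimal)
Expression in decimal: (2 + 18) × 8 - 30
Parentheses first: 2 + 18 = 20
Multiply: 20 × 8 = 160
Subtract: 160 - 30 = 130
130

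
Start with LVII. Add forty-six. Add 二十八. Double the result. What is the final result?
Convert LVII (Roman numeral) → 50 + 5 + 1 + 1 = 57 (decimal)
Start: 57
Convert forty-six (English words) → 46 (decimal)
57 + 46 = 103
Convert 二十八 (Chinese numeral) → 2×10 + 8 = 28 (decimal)
103 + 28 = 131
131 × 2 = 262
262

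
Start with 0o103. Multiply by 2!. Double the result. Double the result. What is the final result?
Convert 0o103 (octal) → 1×64 + 3 = 67 (decimal)
Start: 67
Convert 2! (factorial) → 2 (decimal)
67 × 2 = 134
134 × 2 = 268
268 × 2 = 536
536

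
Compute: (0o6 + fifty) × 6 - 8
Convert 0o6 (octal) → 6 (decimal)
Convert fifty (English words) → 50 (decimal)
Expression in decimal: (6 + 50) × 6 - 8
Parentheses first: 6 + 50 = 56
Multiply: 56 × 6 = 336
Subtract: 336 - 8 = 328
328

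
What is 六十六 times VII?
Convert 六十六 (Chinese numeral) → 6×10 + 6 = 66 (decimal)
Convert VII (Roman numeral) → 5 + 1 + 1 = 7 (decimal)
Compute 66 × 7 = 462
462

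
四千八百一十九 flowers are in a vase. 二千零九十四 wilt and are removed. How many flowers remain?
Convert 四千八百一十九 (Chinese numeral) → 4×1000 + 8×100 + 1×10 + 9 = 4819 (decimal)
Convert 二千零九十四 (Chinese numeral) → 2×1000 + 9×10 + 4 = 2094 (decimal)
Compute 4819 - 2094 = 2725
2725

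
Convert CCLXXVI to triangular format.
Convert CCLXXVI (Roman numeral) → 100 + 100 + 50 + 10 + 10 + 5 + 1 = 276 (decimal)
Convert 276 (decimal) → 276 = 23×24/2 → the 23rd triangular number (triangular index)
the 23rd triangular number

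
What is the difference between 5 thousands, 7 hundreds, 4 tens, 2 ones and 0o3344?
Convert 5 thousands, 7 hundreds, 4 tens, 2 ones (place-value notation) → 5×1000 + 7×100 + 4×10 + 2 = 5742 (decimal)
Convert 0o3344 (octal) → 3×512 + 3×64 + 4×8 + 4 = 1764 (decimal)
Difference: |5742 - 1764| = 3978
3978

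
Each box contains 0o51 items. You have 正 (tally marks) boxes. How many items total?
Convert 0o51 (octal) → 5×8 + 1 = 41 (decimal)
Convert 正 (tally marks) → 5 (decimal)
Compute 41 × 5 = 205
205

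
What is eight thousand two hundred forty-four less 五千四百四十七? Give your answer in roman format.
Convert eight thousand two hundred forty-four (English words) → 8×1000 + 2×100 + 44 = 8244 (decimal)
Convert 五千四百四十七 (Chinese numeral) → 5×1000 + 4×100 + 4×10 + 7 = 5447 (decimal)
Compute 8244 - 5447 = 2797
Convert 2797 (decimal) → 2797 = 1000 + 1000 + 500 + 100 + 100 + 90 + 5 + 1 + 1 → MMDCCXCVII (Roman numeral)
MMDCCXCVII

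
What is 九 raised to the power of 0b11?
Convert 九 (Chinese numeral) → 9 (decimal)
Convert 0b11 (binary) → 2 + 1 = 3 (decimal)
Compute 9 ^ 3 = 729
729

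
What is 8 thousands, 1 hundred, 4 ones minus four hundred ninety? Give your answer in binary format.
Convert 8 thousands, 1 hundred, 4 ones (place-value notation) → 8×1000 + 1×100 + 4 = 8104 (decimal)
Convert four hundred ninety (English words) → 4×100 + 90 = 490 (decimal)
Compute 8104 - 490 = 7614
Convert 7614 (decimal) → 7614 = 4096 + 2048 + 1024 + 256 + 128 + 32 + 16 + 8 + 4 + 2 → 0b1110110111110 (binary)
0b1110110111110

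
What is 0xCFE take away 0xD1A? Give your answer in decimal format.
Convert 0xCFE (hexadecimal) → 12×256 + 15×16 + 14 = 3326 (decimal)
Convert 0xD1A (hexadecimal) → 13×256 + 1×16 + 10 = 3354 (decimal)
Compute 3326 - 3354 = -28
-28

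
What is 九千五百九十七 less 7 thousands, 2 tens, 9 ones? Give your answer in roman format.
Convert 九千五百九十七 (Chinese numeral) → 9×1000 + 5×100 + 9×10 + 7 = 9597 (decimal)
Convert 7 thousands, 2 tens, 9 ones (place-value notation) → 7×1000 + 2×10 + 9 = 7029 (decimal)
Compute 9597 - 7029 = 2568
Convert 2568 (decimal) → 2568 = 1000 + 1000 + 500 + 50 + 10 + 5 + 1 + 1 + 1 → MMDLXVIII (Roman numeral)
MMDLXVIII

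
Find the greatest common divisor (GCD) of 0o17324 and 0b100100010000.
Convert 0o17324 (octal) → 1×4096 + 7×512 + 3×64 + 2×8 + 4 = 7892 (decimal)
Convert 0b100100010000 (binary) → 2048 + 256 + 16 = 2320 (decimal)
Compute gcd(7892, 2320) = 4
4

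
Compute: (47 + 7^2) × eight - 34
Convert 7^2 (power) → 49 (decimal)
Convert eight (English words) → 8 (decimal)
Expression in decimal: (47 + 49) × 8 - 34
Parentheses first: 47 + 49 = 96
Multiply: 96 × 8 = 768
Subtract: 768 - 34 = 734
734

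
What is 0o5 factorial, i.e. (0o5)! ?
Convert 0o5 (octal) → 5 (decimal)
Compute 5! = 120
120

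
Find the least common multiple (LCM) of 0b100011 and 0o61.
Convert 0b100011 (binary) → 32 + 2 + 1 = 35 (decimal)
Convert 0o61 (octal) → 6×8 + 1 = 49 (decimal)
Compute lcm(35, 49) = 245
245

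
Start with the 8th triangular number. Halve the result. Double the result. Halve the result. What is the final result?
Convert the 8th triangular number (triangular index) → 8×9/2 = 36 (decimal)
Start: 36
36 ÷ 2 = 18
18 × 2 = 36
36 ÷ 2 = 18
18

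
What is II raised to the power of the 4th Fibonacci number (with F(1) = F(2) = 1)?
Convert II (Roman numeral) → 1 + 1 = 2 (decimal)
Convert the 4th Fibonacci number (with F(1) = F(2) = 1) (Fibonacci index) → 1, 1, 2, 3 → 3 (decimal)
Compute 2 ^ 3 = 8
8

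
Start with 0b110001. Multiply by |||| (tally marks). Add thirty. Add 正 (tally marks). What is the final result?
Convert 0b110001 (binary) → 32 + 16 + 1 = 49 (decimal)
Start: 49
Convert |||| (tally marks) → 4 (decimal)
49 × 4 = 196
Convert thirty (English words) → 30 (decimal)
196 + 30 = 226
Convert 正 (tally marks) → 5 (decimal)
226 + 5 = 231
231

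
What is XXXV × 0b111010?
Convert XXXV (Roman numeral) → 10 + 10 + 10 + 5 = 35 (decimal)
Convert 0b111010 (binary) → 32 + 16 + 8 + 2 = 58 (decimal)
Compute 35 × 58 = 2030
2030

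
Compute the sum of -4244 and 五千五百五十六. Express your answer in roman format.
Convert 五千五百五十六 (Chinese numeral) → 5×1000 + 5×100 + 5×10 + 6 = 5556 (decimal)
Compute -4244 + 5556 = 1312
Convert 1312 (decimal) → 1312 = 1000 + 100 + 100 + 100 + 10 + 1 + 1 → MCCCXII (Roman numeral)
MCCCXII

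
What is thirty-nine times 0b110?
Convert thirty-nine (English words) → 39 (decimal)
Convert 0b110 (binary) → 4 + 2 = 6 (decimal)
Compute 39 × 6 = 234
234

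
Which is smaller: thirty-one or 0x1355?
Convert thirty-one (English words) → 31 (decimal)
Convert 0x1355 (hexadecimal) → 1×4096 + 3×256 + 5×16 + 5 = 4949 (decimal)
Compare 31 vs 4949: smaller = 31
31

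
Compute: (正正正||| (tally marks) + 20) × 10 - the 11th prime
Convert 正正正||| (tally marks) → 5 + 5 + 5 + 3 = 18 (decimal)
Convert the 11th prime (prime index) → 31 (decimal)
Expression in decimal: (18 + 20) × 10 - 31
Parentheses first: 18 + 20 = 38
Multiply: 38 × 10 = 380
Subtract: 380 - 31 = 349
349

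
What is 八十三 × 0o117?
Convert 八十三 (Chinese numeral) → 8×10 + 3 = 83 (decimal)
Convert 0o117 (octal) → 1×64 + 1×8 + 7 = 79 (decimal)
Compute 83 × 79 = 6557
6557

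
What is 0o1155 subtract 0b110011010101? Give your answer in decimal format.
Convert 0o1155 (octal) → 1×512 + 1×64 + 5×8 + 5 = 621 (decimal)
Convert 0b110011010101 (binary) → 2048 + 1024 + 128 + 64 + 16 + 4 + 1 = 3285 (decimal)
Compute 621 - 3285 = -2664
-2664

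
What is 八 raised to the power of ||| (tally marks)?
Convert 八 (Chinese numeral) → 8 (decimal)
Convert ||| (tally marks) → 3 (decimal)
Compute 8 ^ 3 = 512
512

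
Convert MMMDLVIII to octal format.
Convert MMMDLVIII (Roman numeral) → 1000 + 1000 + 1000 + 500 + 50 + 5 + 1 + 1 + 1 = 3558 (decimal)
Convert 3558 (decimal) → 3558 = 6×512 + 7×64 + 4×8 + 6 → 0o6746 (octal)
0o6746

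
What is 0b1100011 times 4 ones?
Convert 0b1100011 (binary) → 64 + 32 + 2 + 1 = 99 (decimal)
Convert 4 ones (place-value notation) → 4 (decimal)
Compute 99 × 4 = 396
396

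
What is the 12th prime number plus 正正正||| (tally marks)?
The 12th prime number = 37
Convert 正正正||| (tally marks) → 5 + 5 + 5 + 3 = 18 (decimal)
Compute 37 + 18 = 55
55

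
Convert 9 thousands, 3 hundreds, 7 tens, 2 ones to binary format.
Convert 9 thousands, 3 hundreds, 7 tens, 2 ones (place-value notation) → 9×1000 + 3×100 + 7×10 + 2 = 9372 (decimal)
Convert 9372 (decimal) → 9372 = 8192 + 1024 + 128 + 16 + 8 + 4 → 0b10010010011100 (binary)
0b10010010011100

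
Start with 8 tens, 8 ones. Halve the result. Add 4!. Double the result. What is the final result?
Convert 8 tens, 8 ones (place-value notation) → 8×10 + 8 = 88 (decimal)
Start: 88
88 ÷ 2 = 44
Convert 4! (factorial) → 24 (decimal)
44 + 24 = 68
68 × 2 = 136
136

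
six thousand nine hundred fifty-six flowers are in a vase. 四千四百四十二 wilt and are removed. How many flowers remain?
Convert six thousand nine hundred fifty-six (English words) → 6×1000 + 9×100 + 56 = 6956 (decimal)
Convert 四千四百四十二 (Chinese numeral) → 4×1000 + 4×100 + 4×10 + 2 = 4442 (decimal)
Compute 6956 - 4442 = 2514
2514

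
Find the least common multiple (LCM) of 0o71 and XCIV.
Convert 0o71 (octal) → 7×8 + 1 = 57 (decimal)
Convert XCIV (Roman numeral) → 90 + 4 = 94 (decimal)
Compute lcm(57, 94) = 5358
5358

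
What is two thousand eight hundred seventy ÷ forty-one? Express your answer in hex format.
Convert two thousand eight hundred seventy (English words) → 2×1000 + 8×100 + 70 = 2870 (decimal)
Convert forty-one (English words) → 41 (decimal)
Compute 2870 ÷ 41 = 70
Convert 70 (decimal) → 70 = 4×16 + 6 → 0x46 (hexadecimal)
0x46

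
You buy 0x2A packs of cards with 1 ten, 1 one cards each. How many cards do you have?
Convert 1 ten, 1 one (place-value notation) → 1×10 + 1 = 11 (decimal)
Convert 0x2A (hexadecimal) → 2×16 + 10 = 42 (decimal)
Compute 11 × 42 = 462
462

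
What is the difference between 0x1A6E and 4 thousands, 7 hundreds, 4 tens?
Convert 0x1A6E (hexadecimal) → 1×4096 + 10×256 + 6×16 + 14 = 6766 (decimal)
Convert 4 thousands, 7 hundreds, 4 tens (place-value notation) → 4×1000 + 7×100 + 4×10 = 4740 (decimal)
Difference: |6766 - 4740| = 2026
2026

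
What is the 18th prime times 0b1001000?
Convert the 18th prime (prime index) → 61 (decimal)
Convert 0b1001000 (binary) → 64 + 8 = 72 (decimal)
Compute 61 × 72 = 4392
4392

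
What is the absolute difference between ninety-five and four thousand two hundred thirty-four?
Convert ninety-five (English words) → 95 (decimal)
Convert four thousand two hundred thirty-four (English words) → 4×1000 + 2×100 + 34 = 4234 (decimal)
Compute |95 - 4234| = 4139
4139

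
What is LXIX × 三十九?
Convert LXIX (Roman numeral) → 50 + 10 + 9 = 69 (decimal)
Convert 三十九 (Chinese numeral) → 3×10 + 9 = 39 (decimal)
Compute 69 × 39 = 2691
2691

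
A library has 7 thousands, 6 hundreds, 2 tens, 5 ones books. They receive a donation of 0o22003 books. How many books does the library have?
Convert 7 thousands, 6 hundreds, 2 tens, 5 ones (place-value notation) → 7×1000 + 6×100 + 2×10 + 5 = 7625 (decimal)
Convert 0o22003 (octal) → 2×4096 + 2×512 + 3 = 9219 (decimal)
Compute 7625 + 9219 = 16844
16844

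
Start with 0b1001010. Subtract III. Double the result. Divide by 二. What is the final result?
Convert 0b1001010 (binary) → 64 + 8 + 2 = 74 (decimal)
Start: 74
Convert III (Roman numeral) → 1 + 1 + 1 = 3 (decimal)
74 - 3 = 71
71 × 2 = 142
Convert 二 (Chinese numeral) → 2 (decimal)
142 ÷ 2 = 71
71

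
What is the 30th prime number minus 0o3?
The 30th prime number = 113
Convert 0o3 (octal) → 3 (decimal)
Compute 113 - 3 = 110
110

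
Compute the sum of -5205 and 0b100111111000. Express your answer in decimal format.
Convert 0b100111111000 (binary) → 2048 + 256 + 128 + 64 + 32 + 16 + 8 = 2552 (decimal)
Compute -5205 + 2552 = -2653
-2653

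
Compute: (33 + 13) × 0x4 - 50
Convert 0x4 (hexadecimal) → 4 (decimal)
Expression in decimal: (33 + 13) × 4 - 50
Parentheses first: 33 + 13 = 46
Multiply: 46 × 4 = 184
Subtract: 184 - 50 = 134
134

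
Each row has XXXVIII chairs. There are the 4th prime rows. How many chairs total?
Convert XXXVIII (Roman numeral) → 10 + 10 + 10 + 5 + 1 + 1 + 1 = 38 (decimal)
Convert the 4th prime (prime index) → 7 (decimal)
Compute 38 × 7 = 266
266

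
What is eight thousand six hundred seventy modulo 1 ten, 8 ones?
Convert eight thousand six hundred seventy (English words) → 8×1000 + 6×100 + 70 = 8670 (decimal)
Convert 1 ten, 8 ones (place-value notation) → 1×10 + 8 = 18 (decimal)
Compute 8670 mod 18 = 12
12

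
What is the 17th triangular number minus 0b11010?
The 17th triangular number = 17×18/2 = 153
Convert 0b11010 (binary) → 16 + 8 + 2 = 26 (decimal)
Compute 153 - 26 = 127
127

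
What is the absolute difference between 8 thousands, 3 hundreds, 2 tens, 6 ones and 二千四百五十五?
Convert 8 thousands, 3 hundreds, 2 tens, 6 ones (place-value notation) → 8×1000 + 3×100 + 2×10 + 6 = 8326 (decimal)
Convert 二千四百五十五 (Chinese numeral) → 2×1000 + 4×100 + 5×10 + 5 = 2455 (decimal)
Compute |8326 - 2455| = 5871
5871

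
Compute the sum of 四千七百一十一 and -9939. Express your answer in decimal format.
Convert 四千七百一十一 (Chinese numeral) → 4×1000 + 7×100 + 1×10 + 1 = 4711 (decimal)
Compute 4711 + -9939 = -5228
-5228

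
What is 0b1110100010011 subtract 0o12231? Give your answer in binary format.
Convert 0b1110100010011 (binary) → 4096 + 2048 + 1024 + 256 + 16 + 2 + 1 = 7443 (decimal)
Convert 0o12231 (octal) → 1×4096 + 2×512 + 2×64 + 3×8 + 1 = 5273 (decimal)
Compute 7443 - 5273 = 2170
Convert 2170 (decimal) → 2170 = 2048 + 64 + 32 + 16 + 8 + 2 → 0b100001111010 (binary)
0b100001111010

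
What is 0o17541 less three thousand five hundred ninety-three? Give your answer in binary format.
Convert 0o17541 (octal) → 1×4096 + 7×512 + 5×64 + 4×8 + 1 = 8033 (decimal)
Convert three thousand five hundred ninety-three (English words) → 3×1000 + 5×100 + 93 = 3593 (decimal)
Compute 8033 - 3593 = 4440
Convert 4440 (decimal) → 4440 = 4096 + 256 + 64 + 16 + 8 → 0b1000101011000 (binary)
0b1000101011000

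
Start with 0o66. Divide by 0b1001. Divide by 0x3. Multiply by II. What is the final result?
Convert 0o66 (octal) → 6×8 + 6 = 54 (decimal)
Start: 54
Convert 0b1001 (binary) → 8 + 1 = 9 (decimal)
54 ÷ 9 = 6
Convert 0x3 (hexadecimal) → 3 (decimal)
6 ÷ 3 = 2
Convert II (Roman numeral) → 1 + 1 = 2 (decimal)
2 × 2 = 4
4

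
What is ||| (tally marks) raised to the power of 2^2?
Convert ||| (tally marks) → 3 (decimal)
Convert 2^2 (power) → 4 (decimal)
Compute 3 ^ 4 = 81
81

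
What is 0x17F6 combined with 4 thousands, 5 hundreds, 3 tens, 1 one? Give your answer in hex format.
Convert 0x17F6 (hexadecimal) → 1×4096 + 7×256 + 15×16 + 6 = 6134 (decimal)
Convert 4 thousands, 5 hundreds, 3 tens, 1 one (place-value notation) → 4×1000 + 5×100 + 3×10 + 1 = 4531 (decimal)
Compute 6134 + 4531 = 10665
Convert 10665 (decimal) → 10665 = 2×4096 + 9×256 + 10×16 + 9 → 0x29A9 (hexadecimal)
0x29A9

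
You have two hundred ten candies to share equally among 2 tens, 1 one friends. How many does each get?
Convert two hundred ten (English words) → 2×100 + 10 = 210 (decimal)
Convert 2 tens, 1 one (place-value notation) → 2×10 + 1 = 21 (decimal)
Compute 210 ÷ 21 = 10
10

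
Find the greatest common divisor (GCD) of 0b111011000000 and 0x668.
Convert 0b111011000000 (binary) → 2048 + 1024 + 512 + 128 + 64 = 3776 (decimal)
Convert 0x668 (hexadecimal) → 6×256 + 6×16 + 8 = 1640 (decimal)
Compute gcd(3776, 1640) = 8
8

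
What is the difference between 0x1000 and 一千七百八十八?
Convert 0x1000 (hexadecimal) → 1×4096 = 4096 (decimal)
Convert 一千七百八十八 (Chinese numeral) → 1×1000 + 7×100 + 8×10 + 8 = 1788 (decimal)
Difference: |4096 - 1788| = 2308
2308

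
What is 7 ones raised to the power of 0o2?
Convert 7 ones (place-value notation) → 7 (decimal)
Convert 0o2 (octal) → 2 (decimal)
Compute 7 ^ 2 = 49
49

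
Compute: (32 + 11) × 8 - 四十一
Convert 四十一 (Chinese numeral) → 4×10 + 1 = 41 (decimal)
Expression in decimal: (32 + 11) × 8 - 41
Parentheses first: 32 + 11 = 43
Multiply: 43 × 8 = 344
Subtract: 344 - 41 = 303
303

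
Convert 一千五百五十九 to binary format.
Convert 一千五百五十九 (Chinese numeral) → 1×1000 + 5×100 + 5×10 + 9 = 1559 (decimal)
Convert 1559 (decimal) → 1559 = 1024 + 512 + 16 + 4 + 2 + 1 → 0b11000010111 (binary)
0b11000010111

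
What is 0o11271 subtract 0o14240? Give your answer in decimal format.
Convert 0o11271 (octal) → 1×4096 + 1×512 + 2×64 + 7×8 + 1 = 4793 (decimal)
Convert 0o14240 (octal) → 1×4096 + 4×512 + 2×64 + 4×8 = 6304 (decimal)
Compute 4793 - 6304 = -1511
-1511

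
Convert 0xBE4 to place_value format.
Convert 0xBE4 (hexadecimal) → 11×256 + 14×16 + 4 = 3044 (decimal)
Convert 3044 (decimal) → 3044 = 3×1000 + 4×10 + 4 → 3 thousands, 4 tens, 4 ones (place-value notation)
3 thousands, 4 tens, 4 ones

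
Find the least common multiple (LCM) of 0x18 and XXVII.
Convert 0x18 (hexadecimal) → 1×16 + 8 = 24 (decimal)
Convert XXVII (Roman numeral) → 10 + 10 + 5 + 1 + 1 = 27 (decimal)
Compute lcm(24, 27) = 216
216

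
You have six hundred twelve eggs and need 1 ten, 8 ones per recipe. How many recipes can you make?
Convert six hundred twelve (English words) → 6×100 + 12 = 612 (decimal)
Convert 1 ten, 8 ones (place-value notation) → 1×10 + 8 = 18 (decimal)
Compute 612 ÷ 18 = 34
34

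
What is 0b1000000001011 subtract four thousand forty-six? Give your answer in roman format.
Convert 0b1000000001011 (binary) → 4096 + 8 + 2 + 1 = 4107 (decimal)
Convert four thousand forty-six (English words) → 4×1000 + 46 = 4046 (decimal)
Compute 4107 - 4046 = 61
Convert 61 (decimal) → 61 = 50 + 10 + 1 → LXI (Roman numeral)
LXI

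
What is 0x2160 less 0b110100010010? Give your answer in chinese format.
Convert 0x2160 (hexadecimal) → 2×4096 + 1×256 + 6×16 = 8544 (decimal)
Convert 0b110100010010 (binary) → 2048 + 1024 + 256 + 16 + 2 = 3346 (decimal)
Compute 8544 - 3346 = 5198
Convert 5198 (decimal) → 5198 = 5×1000 + 1×100 + 9×10 + 8 → 五千一百九十八 (Chinese numeral)
五千一百九十八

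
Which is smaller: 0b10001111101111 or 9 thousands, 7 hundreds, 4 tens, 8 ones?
Convert 0b10001111101111 (binary) → 8192 + 512 + 256 + 128 + 64 + 32 + 8 + 4 + 2 + 1 = 9199 (decimal)
Convert 9 thousands, 7 hundreds, 4 tens, 8 ones (place-value notation) → 9×1000 + 7×100 + 4×10 + 8 = 9748 (decimal)
Compare 9199 vs 9748: smaller = 9199
9199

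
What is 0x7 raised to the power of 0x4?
Convert 0x7 (hexadecimal) → 7 (decimal)
Convert 0x4 (hexadecimal) → 4 (decimal)
Compute 7 ^ 4 = 2401
2401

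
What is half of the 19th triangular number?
The 19th triangular number = 19×20/2 = 190
Compute 190 ÷ 2 = 95
95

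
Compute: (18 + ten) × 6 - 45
Convert ten (English words) → 10 (decimal)
Expression in decimal: (18 + 10) × 6 - 45
Parentheses first: 18 + 10 = 28
Multiply: 28 × 6 = 168
Subtract: 168 - 45 = 123
123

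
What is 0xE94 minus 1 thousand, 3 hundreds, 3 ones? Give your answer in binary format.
Convert 0xE94 (hexadecimal) → 14×256 + 9×16 + 4 = 3732 (decimal)
Convert 1 thousand, 3 hundreds, 3 ones (place-value notation) → 1×1000 + 3×100 + 3 = 1303 (decimal)
Compute 3732 - 1303 = 2429
Convert 2429 (decimal) → 2429 = 2048 + 256 + 64 + 32 + 16 + 8 + 4 + 1 → 0b100101111101 (binary)
0b100101111101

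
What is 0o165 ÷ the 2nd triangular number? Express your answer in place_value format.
Convert 0o165 (octal) → 1×64 + 6×8 + 5 = 117 (decimal)
Convert the 2nd triangular number (triangular index) → 2×3/2 = 3 (decimal)
Compute 117 ÷ 3 = 39
Convert 39 (decimal) → 39 = 3×10 + 9 → 3 tens, 9 ones (place-value notation)
3 tens, 9 ones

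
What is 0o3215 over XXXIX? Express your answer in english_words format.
Convert 0o3215 (octal) → 3×512 + 2×64 + 1×8 + 5 = 1677 (decimal)
Convert XXXIX (Roman numeral) → 10 + 10 + 10 + 9 = 39 (decimal)
Compute 1677 ÷ 39 = 43
Convert 43 (decimal) → forty-three (English words)
forty-three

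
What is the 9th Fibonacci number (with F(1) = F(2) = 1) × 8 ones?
Convert the 9th Fibonacci number (with F(1) = F(2) = 1) (Fibonacci index) → 1, 1, 2, 3, 5, 8, 13, 21, 34 → 34 (decimal)
Convert 8 ones (place-value notation) → 8 (decimal)
Compute 34 × 8 = 272
272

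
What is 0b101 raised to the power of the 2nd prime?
Convert 0b101 (binary) → 4 + 1 = 5 (decimal)
Convert the 2nd prime (prime index) → 3 (decimal)
Compute 5 ^ 3 = 125
125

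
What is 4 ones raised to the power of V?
Convert 4 ones (place-value notation) → 4 (decimal)
Convert V (Roman numeral) → 5 (decimal)
Compute 4 ^ 5 = 1024
1024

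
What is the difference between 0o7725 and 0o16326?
Convert 0o7725 (octal) → 7×512 + 7×64 + 2×8 + 5 = 4053 (decimal)
Convert 0o16326 (octal) → 1×4096 + 6×512 + 3×64 + 2×8 + 6 = 7382 (decimal)
Difference: |4053 - 7382| = 3329
3329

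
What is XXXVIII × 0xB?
Convert XXXVIII (Roman numeral) → 10 + 10 + 10 + 5 + 1 + 1 + 1 = 38 (decimal)
Convert 0xB (hexadecimal) → 11 (decimal)
Compute 38 × 11 = 418
418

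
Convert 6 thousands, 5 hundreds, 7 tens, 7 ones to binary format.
Convert 6 thousands, 5 hundreds, 7 tens, 7 ones (place-value notation) → 6×1000 + 5×100 + 7×10 + 7 = 6577 (decimal)
Convert 6577 (decimal) → 6577 = 4096 + 2048 + 256 + 128 + 32 + 16 + 1 → 0b1100110110001 (binary)
0b1100110110001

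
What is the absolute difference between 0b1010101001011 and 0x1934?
Convert 0b1010101001011 (binary) → 4096 + 1024 + 256 + 64 + 8 + 2 + 1 = 5451 (decimal)
Convert 0x1934 (hexadecimal) → 1×4096 + 9×256 + 3×16 + 4 = 6452 (decimal)
Compute |5451 - 6452| = 1001
1001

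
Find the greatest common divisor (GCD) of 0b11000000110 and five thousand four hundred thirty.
Convert 0b11000000110 (binary) → 1024 + 512 + 4 + 2 = 1542 (decimal)
Convert five thousand four hundred thirty (English words) → 5×1000 + 4×100 + 30 = 5430 (decimal)
Compute gcd(1542, 5430) = 6
6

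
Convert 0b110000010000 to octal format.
Convert 0b110000010000 (binary) → 2048 + 1024 + 16 = 3088 (decimal)
Convert 3088 (decimal) → 3088 = 6×512 + 2×8 → 0o6020 (octal)
0o6020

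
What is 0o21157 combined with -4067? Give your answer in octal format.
Convert 0o21157 (octal) → 2×4096 + 1×512 + 1×64 + 5×8 + 7 = 8815 (decimal)
Compute 8815 + -4067 = 4748
Convert 4748 (decimal) → 4748 = 1×4096 + 1×512 + 2×64 + 1×8 + 4 → 0o11214 (octal)
0o11214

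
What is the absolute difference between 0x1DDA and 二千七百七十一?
Convert 0x1DDA (hexadecimal) → 1×4096 + 13×256 + 13×16 + 10 = 7642 (decimal)
Convert 二千七百七十一 (Chinese numeral) → 2×1000 + 7×100 + 7×10 + 1 = 2771 (decimal)
Compute |7642 - 2771| = 4871
4871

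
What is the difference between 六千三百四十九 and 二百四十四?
Convert 六千三百四十九 (Chinese numeral) → 6×1000 + 3×100 + 4×10 + 9 = 6349 (decimal)
Convert 二百四十四 (Chinese numeral) → 2×100 + 4×10 + 4 = 244 (decimal)
Difference: |6349 - 244| = 6105
6105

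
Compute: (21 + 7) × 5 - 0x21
Convert 0x21 (hexadecimal) → 2×16 + 1 = 33 (decimal)
Expression in decimal: (21 + 7) × 5 - 33
Parentheses first: 21 + 7 = 28
Multiply: 28 × 5 = 140
Subtract: 140 - 33 = 107
107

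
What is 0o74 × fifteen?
Convert 0o74 (octal) → 7×8 + 4 = 60 (decimal)
Convert fifteen (English words) → 15 (decimal)
Compute 60 × 15 = 900
900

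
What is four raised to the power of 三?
Convert four (English words) → 4 (decimal)
Convert 三 (Chinese numeral) → 3 (decimal)
Compute 4 ^ 3 = 64
64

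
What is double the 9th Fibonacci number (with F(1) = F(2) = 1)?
The 9th Fibonacci number (with F(1) = F(2) = 1): 1, 1, 2, 3, 5, 8, 13, 21, 34 → 34
Compute 34 × 2 = 68
68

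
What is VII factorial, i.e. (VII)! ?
Convert VII (Roman numeral) → 5 + 1 + 1 = 7 (decimal)
Compute 7! = 5040
5040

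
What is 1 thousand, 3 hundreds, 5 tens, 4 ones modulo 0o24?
Convert 1 thousand, 3 hundreds, 5 tens, 4 ones (place-value notation) → 1×1000 + 3×100 + 5×10 + 4 = 1354 (decimal)
Convert 0o24 (octal) → 2×8 + 4 = 20 (decimal)
Compute 1354 mod 20 = 14
14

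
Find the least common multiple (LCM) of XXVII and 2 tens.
Convert XXVII (Roman numeral) → 10 + 10 + 5 + 1 + 1 = 27 (decimal)
Convert 2 tens (place-value notation) → 2×10 = 20 (decimal)
Compute lcm(27, 20) = 540
540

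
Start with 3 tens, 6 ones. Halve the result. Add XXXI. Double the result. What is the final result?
Convert 3 tens, 6 ones (place-value notation) → 3×10 + 6 = 36 (decimal)
Start: 36
36 ÷ 2 = 18
Convert XXXI (Roman numeral) → 10 + 10 + 10 + 1 = 31 (decimal)
18 + 31 = 49
49 × 2 = 98
98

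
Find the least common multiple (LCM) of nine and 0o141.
Convert nine (English words) → 9 (decimal)
Convert 0o141 (octal) → 1×64 + 4×8 + 1 = 97 (decimal)
Compute lcm(9, 97) = 873
873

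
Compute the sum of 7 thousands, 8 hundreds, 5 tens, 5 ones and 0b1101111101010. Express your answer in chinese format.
Convert 7 thousands, 8 hundreds, 5 tens, 5 ones (place-value notation) → 7×1000 + 8×100 + 5×10 + 5 = 7855 (decimal)
Convert 0b1101111101010 (binary) → 4096 + 2048 + 512 + 256 + 128 + 64 + 32 + 8 + 2 = 7146 (decimal)
Compute 7855 + 7146 = 15001
Convert 15001 (decimal) → 15001 = 1×10000 + 5×1000 + 1 → 一万五千零一 (Chinese numeral)
一万五千零一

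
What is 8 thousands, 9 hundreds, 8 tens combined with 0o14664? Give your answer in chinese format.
Convert 8 thousands, 9 hundreds, 8 tens (place-value notation) → 8×1000 + 9×100 + 8×10 = 8980 (decimal)
Convert 0o14664 (octal) → 1×4096 + 4×512 + 6×64 + 6×8 + 4 = 6580 (decimal)
Compute 8980 + 6580 = 15560
Convert 15560 (decimal) → 15560 = 1×10000 + 5×1000 + 5×100 + 6×10 → 一万五千五百六十 (Chinese numeral)
一万五千五百六十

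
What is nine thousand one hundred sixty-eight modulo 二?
Convert nine thousand one hundred sixty-eight (English words) → 9×1000 + 1×100 + 68 = 9168 (decimal)
Convert 二 (Chinese numeral) → 2 (decimal)
Compute 9168 mod 2 = 0
0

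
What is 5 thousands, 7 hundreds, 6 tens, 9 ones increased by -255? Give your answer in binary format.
Convert 5 thousands, 7 hundreds, 6 tens, 9 ones (place-value notation) → 5×1000 + 7×100 + 6×10 + 9 = 5769 (decimal)
Compute 5769 + -255 = 5514
Convert 5514 (decimal) → 5514 = 4096 + 1024 + 256 + 128 + 8 + 2 → 0b1010110001010 (binary)
0b1010110001010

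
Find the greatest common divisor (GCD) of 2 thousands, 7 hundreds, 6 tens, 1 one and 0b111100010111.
Convert 2 thousands, 7 hundreds, 6 tens, 1 one (place-value notation) → 2×1000 + 7×100 + 6×10 + 1 = 2761 (decimal)
Convert 0b111100010111 (binary) → 2048 + 1024 + 512 + 256 + 16 + 4 + 2 + 1 = 3863 (decimal)
Compute gcd(2761, 3863) = 1
1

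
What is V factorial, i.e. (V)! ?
Convert V (Roman numeral) → 5 (decimal)
Compute 5! = 120
120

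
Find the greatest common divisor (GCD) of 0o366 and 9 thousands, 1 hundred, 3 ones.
Convert 0o366 (octal) → 3×64 + 6×8 + 6 = 246 (decimal)
Convert 9 thousands, 1 hundred, 3 ones (place-value notation) → 9×1000 + 1×100 + 3 = 9103 (decimal)
Compute gcd(246, 9103) = 1
1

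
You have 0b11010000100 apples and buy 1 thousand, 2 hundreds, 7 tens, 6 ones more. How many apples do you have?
Convert 0b11010000100 (binary) → 1024 + 512 + 128 + 4 = 1668 (decimal)
Convert 1 thousand, 2 hundreds, 7 tens, 6 ones (place-value notation) → 1×1000 + 2×100 + 7×10 + 6 = 1276 (decimal)
Compute 1668 + 1276 = 2944
2944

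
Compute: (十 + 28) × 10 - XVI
Convert 十 (Chinese numeral) → 1×10 = 10 (decimal)
Convert XVI (Roman numeral) → 10 + 5 + 1 = 16 (decimal)
Expression in decimal: (10 + 28) × 10 - 16
Parentheses first: 10 + 28 = 38
Multiply: 38 × 10 = 380
Subtract: 380 - 16 = 364
364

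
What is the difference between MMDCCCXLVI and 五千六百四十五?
Convert MMDCCCXLVI (Roman numeral) → 1000 + 1000 + 500 + 100 + 100 + 100 + 40 + 5 + 1 = 2846 (decimal)
Convert 五千六百四十五 (Chinese numeral) → 5×1000 + 6×100 + 4×10 + 5 = 5645 (decimal)
Difference: |2846 - 5645| = 2799
2799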